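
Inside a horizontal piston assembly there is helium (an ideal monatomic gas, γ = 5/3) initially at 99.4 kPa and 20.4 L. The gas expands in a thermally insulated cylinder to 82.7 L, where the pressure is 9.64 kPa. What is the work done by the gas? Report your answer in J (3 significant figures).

W ≈ 1850 J

Adiabatic: W = (P₁V₁ − P₂V₂)/(γ − 1) with γ = 5/3.
P₁V₁ = 2028 J, P₂V₂ = 797.2 J.
W = (2028 − 797.2) / 0.6667 = 1846 J.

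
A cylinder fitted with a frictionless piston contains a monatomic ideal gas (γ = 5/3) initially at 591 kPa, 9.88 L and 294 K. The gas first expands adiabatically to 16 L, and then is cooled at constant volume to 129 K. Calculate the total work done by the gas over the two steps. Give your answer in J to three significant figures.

Step 1 (adiabatic): W = (P₁V₁ − P₂V₂)/(γ−1) = (5839 − 4234)/0.667 = 2407 J.
Step 2 (isochoric): W = 0 (constant volume).
W_total = 2407 + 0 = 2407 J.

W_total ≈ 2410 J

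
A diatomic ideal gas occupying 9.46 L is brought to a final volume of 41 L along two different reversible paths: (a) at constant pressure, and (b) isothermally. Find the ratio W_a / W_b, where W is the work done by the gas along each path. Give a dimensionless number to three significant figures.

Path (a) isobaric: W = P₁(V₂ − V₁) → W_a/(P₁V₁) = 3.334.
Path (b) isothermal: W = P₁V₁ ln(V₂/V₁) → W_b/(P₁V₁) = 1.466.
W_a / W_b = 3.334 / 1.466 = 2.273.

W_a / W_b ≈ 2.27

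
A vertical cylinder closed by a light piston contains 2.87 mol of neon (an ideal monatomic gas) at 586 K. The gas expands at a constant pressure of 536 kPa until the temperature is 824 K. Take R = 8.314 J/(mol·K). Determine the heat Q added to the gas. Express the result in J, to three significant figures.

Q ≈ 14200 J

Isobaric: W = nRΔT = (2.87)(8.314)(238) = 5679 J.
ΔU = nCᵥΔT with Cᵥ = 3R/2: ΔU = (2.87)(12.47)(238) = 8518 J.
Q = ΔU + W = 8518 + 5679 = 14197 J.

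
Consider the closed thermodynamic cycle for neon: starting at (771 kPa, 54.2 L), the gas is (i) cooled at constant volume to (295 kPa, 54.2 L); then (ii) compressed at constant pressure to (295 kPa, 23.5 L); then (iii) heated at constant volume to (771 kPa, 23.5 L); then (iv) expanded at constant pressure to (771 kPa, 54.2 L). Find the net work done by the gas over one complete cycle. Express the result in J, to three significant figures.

W_net ≈ 14600 J

Constant-volume legs do no work.
W(ii) = (295)(23.5 − 54.2) = -9056 J; W(iv) = (771)(54.2 − 23.5) = 23670 J.
W_net = -9056 + 23670 = 14613 J (the clockwise enclosed area).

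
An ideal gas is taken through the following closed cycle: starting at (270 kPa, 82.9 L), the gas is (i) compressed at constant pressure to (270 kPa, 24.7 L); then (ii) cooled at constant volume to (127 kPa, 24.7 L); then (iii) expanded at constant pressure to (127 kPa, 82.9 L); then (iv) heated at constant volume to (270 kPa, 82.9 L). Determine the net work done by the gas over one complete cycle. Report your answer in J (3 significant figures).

Constant-volume legs do no work.
W(i) = (270)(24.7 − 82.9) = -15714 J; W(iii) = (127)(82.9 − 24.7) = 7391 J.
W_net = -15714 + 7391 = -8323 J (the counter-clockwise enclosed area).

W_net ≈ -8320 J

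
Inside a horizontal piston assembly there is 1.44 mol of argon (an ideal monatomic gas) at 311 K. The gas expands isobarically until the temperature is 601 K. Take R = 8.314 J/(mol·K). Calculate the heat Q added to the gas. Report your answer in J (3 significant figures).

Q ≈ 8680 J

Isobaric: W = nRΔT = (1.44)(8.314)(290) = 3472 J.
ΔU = nCᵥΔT with Cᵥ = 3R/2: ΔU = (1.44)(12.47)(290) = 5208 J.
Q = ΔU + W = 5208 + 3472 = 8680 J.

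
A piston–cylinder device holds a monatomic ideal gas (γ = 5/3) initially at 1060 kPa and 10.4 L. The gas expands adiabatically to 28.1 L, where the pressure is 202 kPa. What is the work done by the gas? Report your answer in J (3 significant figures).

W ≈ 8020 J

Adiabatic: W = (P₁V₁ − P₂V₂)/(γ − 1) with γ = 5/3.
P₁V₁ = 11024 J, P₂V₂ = 5676 J.
W = (11024 − 5676) / 0.6667 = 8022 J.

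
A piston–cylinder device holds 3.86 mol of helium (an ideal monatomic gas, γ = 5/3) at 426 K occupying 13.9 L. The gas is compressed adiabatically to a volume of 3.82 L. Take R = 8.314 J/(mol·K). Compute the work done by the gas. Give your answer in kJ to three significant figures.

Adiabatic: TV^(γ−1) = const with γ = 5/3.
T₂ = T₁ (V₁/V₂)^(γ−1) = 426 × (13.9/3.82)^0.667 = 426 × 2.366 = 1008 K.
W_by = nCᵥ(T₁ − T₂) = (3.86)(12.47)(426 − 1008) = -28007 J.

W ≈ -28.0 kJ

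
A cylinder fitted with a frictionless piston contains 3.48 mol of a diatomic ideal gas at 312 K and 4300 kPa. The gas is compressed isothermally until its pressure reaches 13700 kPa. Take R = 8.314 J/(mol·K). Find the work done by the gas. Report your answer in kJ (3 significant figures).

Isothermal process: W = nRT ln(V₂/V₁) = nRT ln(P₁/P₂).
W = (3.48)(8.314)(312) × ln(4300/13700)
  = 9027 × ln(0.3139) = 9027 × -1.159
W_by_gas = -10460 J.

W ≈ -10.5 kJ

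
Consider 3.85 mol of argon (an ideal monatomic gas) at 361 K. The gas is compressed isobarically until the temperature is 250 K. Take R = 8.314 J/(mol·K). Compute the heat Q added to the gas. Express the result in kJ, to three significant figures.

Isobaric: W = nRΔT = (3.85)(8.314)(-111) = -3553 J.
ΔU = nCᵥΔT with Cᵥ = 3R/2: ΔU = (3.85)(12.47)(-111) = -5329 J.
Q = ΔU + W = -5329 − 3553 = -8882 J.

Q ≈ -8.88 kJ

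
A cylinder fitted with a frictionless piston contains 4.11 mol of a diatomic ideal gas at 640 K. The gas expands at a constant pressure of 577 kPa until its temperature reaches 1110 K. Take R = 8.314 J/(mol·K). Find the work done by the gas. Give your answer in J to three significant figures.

Isobaric: W = P ΔV = nR ΔT.
W = (4.11)(8.314)(1110 − 640) = 16060 J.

W ≈ 16100 J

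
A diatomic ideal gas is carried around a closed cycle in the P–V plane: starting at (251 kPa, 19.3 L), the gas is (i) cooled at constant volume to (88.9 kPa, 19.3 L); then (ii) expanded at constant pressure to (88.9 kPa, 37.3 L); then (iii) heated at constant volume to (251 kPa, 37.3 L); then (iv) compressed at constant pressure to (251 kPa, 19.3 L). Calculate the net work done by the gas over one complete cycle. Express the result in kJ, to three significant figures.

W_net ≈ -2.92 kJ

Constant-volume legs do no work.
W(ii) = (88.9)(37.3 − 19.3) = 1600 J; W(iv) = (251)(19.3 − 37.3) = -4518 J.
W_net = 1600 − 4518 = -2918 J (the counter-clockwise enclosed area).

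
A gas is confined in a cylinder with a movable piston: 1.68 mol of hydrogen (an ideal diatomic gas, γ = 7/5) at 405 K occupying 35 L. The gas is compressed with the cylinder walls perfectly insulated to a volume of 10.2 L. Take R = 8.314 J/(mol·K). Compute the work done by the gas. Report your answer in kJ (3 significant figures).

W ≈ -9.02 kJ

Adiabatic: TV^(γ−1) = const with γ = 7/5.
T₂ = T₁ (V₁/V₂)^(γ−1) = 405 × (35/10.2)^0.4 = 405 × 1.638 = 663.2 K.
W_by = nCᵥ(T₁ − T₂) = (1.68)(20.79)(405 − 663.2) = -9016 J.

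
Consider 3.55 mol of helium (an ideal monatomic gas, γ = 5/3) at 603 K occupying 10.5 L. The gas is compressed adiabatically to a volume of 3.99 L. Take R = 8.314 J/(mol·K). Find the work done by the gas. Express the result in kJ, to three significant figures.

Adiabatic: TV^(γ−1) = const with γ = 5/3.
T₂ = T₁ (V₁/V₂)^(γ−1) = 603 × (10.5/3.99)^0.667 = 603 × 1.906 = 1149 K.
W_by = nCᵥ(T₁ − T₂) = (3.55)(12.47)(603 − 1149) = -24189 J.

W ≈ -24.2 kJ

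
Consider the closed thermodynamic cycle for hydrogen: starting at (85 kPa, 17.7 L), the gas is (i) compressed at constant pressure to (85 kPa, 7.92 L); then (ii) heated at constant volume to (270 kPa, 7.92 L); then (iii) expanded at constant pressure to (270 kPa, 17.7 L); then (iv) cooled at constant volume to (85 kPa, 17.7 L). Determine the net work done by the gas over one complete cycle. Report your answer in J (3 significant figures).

Constant-volume legs do no work.
W(i) = (85)(7.92 − 17.7) = -831.3 J; W(iii) = (270)(17.7 − 7.92) = 2641 J.
W_net = -831.3 + 2641 = 1809 J (the clockwise enclosed area).

W_net ≈ 1810 J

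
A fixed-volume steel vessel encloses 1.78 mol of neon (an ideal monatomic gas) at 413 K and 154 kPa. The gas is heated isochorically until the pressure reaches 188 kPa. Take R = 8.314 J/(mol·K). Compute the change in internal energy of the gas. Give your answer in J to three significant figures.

Constant volume ⇒ W = 0, so Q = ΔU = nCᵥΔT with Cᵥ = 3R/2 = 12.47 J/(mol·K).
At constant V, T₂/T₁ = P₂/P₁ ⇒ ΔT = T₁(P₂/P₁ − 1) = 413·(188/154 − 1) = 91.18 K.
ΔU = (1.78)(12.47)(91.18) = 2024 J.

ΔU ≈ 2020 J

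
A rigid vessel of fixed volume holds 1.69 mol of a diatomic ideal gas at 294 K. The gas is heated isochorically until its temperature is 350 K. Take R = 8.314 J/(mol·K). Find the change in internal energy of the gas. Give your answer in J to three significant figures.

ΔU ≈ 1970 J

Constant volume ⇒ W = 0, so Q = ΔU = nCᵥΔT with Cᵥ = 5R/2 = 20.79 J/(mol·K).
ΔU = (1.69)(20.79)(350 − 294) = 1967 J.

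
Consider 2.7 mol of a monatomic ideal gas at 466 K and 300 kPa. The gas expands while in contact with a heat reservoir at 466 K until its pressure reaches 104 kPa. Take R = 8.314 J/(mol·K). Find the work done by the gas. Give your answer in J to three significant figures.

Isothermal process: W = nRT ln(V₂/V₁) = nRT ln(P₁/P₂).
W = (2.7)(8.314)(466) × ln(300/104)
  = 10461 × ln(2.885) = 10461 × 1.059
W_by_gas = 11082 J.

W ≈ 11100 J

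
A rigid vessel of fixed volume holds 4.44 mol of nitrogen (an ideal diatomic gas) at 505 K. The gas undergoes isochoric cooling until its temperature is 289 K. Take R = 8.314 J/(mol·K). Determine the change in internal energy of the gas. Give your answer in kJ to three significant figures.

ΔU ≈ -19.9 kJ

Constant volume ⇒ W = 0, so Q = ΔU = nCᵥΔT with Cᵥ = 5R/2 = 20.79 J/(mol·K).
ΔU = (4.44)(20.79)(289 − 505) = -19934 J.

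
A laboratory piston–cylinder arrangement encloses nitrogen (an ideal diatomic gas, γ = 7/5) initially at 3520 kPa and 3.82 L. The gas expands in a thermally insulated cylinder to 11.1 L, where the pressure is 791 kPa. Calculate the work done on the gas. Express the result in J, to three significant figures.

Adiabatic: W = (P₁V₁ − P₂V₂)/(γ − 1) with γ = 7/5.
P₁V₁ = 13446 J, P₂V₂ = 8780 J.
W = (13446 − 8780) / 0.4 = 11666 J.
Work on gas = −W_by = -11666 J.

W ≈ -11700 J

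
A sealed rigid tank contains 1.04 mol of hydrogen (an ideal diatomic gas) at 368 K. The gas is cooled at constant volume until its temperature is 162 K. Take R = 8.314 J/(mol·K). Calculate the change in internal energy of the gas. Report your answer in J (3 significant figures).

ΔU ≈ -4450 J

Constant volume ⇒ W = 0, so Q = ΔU = nCᵥΔT with Cᵥ = 5R/2 = 20.79 J/(mol·K).
ΔU = (1.04)(20.79)(162 − 368) = -4453 J.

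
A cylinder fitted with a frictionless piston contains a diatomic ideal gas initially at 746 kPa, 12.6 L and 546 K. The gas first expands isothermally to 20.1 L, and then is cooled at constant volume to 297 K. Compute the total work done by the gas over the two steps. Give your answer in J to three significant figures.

W_total ≈ 4390 J

Step 1 (isothermal): W = P₁V₁ ln(V₂/V₁) = (9400) ln(20.1/12.6) = 4390 J.
Step 2 (isochoric): W = 0 (constant volume).
W_total = 4390 + 0 = 4390 J.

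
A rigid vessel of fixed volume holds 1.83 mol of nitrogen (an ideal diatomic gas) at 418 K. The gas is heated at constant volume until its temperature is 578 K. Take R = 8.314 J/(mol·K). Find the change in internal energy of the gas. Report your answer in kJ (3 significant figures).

Constant volume ⇒ W = 0, so Q = ΔU = nCᵥΔT with Cᵥ = 5R/2 = 20.79 J/(mol·K).
ΔU = (1.83)(20.79)(578 − 418) = 6086 J.

ΔU ≈ 6.09 kJ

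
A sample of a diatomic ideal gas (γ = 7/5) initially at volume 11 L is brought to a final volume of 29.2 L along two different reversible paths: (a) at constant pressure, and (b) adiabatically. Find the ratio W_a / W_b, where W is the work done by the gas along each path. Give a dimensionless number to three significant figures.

W_a / W_b ≈ 2.05

Path (a) isobaric: W = P₁(V₂ − V₁) → W_a/(P₁V₁) = 1.655.
Path (b) adiabatic: W = P₁V₁(1 − (V₁/V₂)^(γ−1))/(γ−1) → W_b/(P₁V₁) = 0.8082.
W_a / W_b = 1.655 / 0.8082 = 2.047.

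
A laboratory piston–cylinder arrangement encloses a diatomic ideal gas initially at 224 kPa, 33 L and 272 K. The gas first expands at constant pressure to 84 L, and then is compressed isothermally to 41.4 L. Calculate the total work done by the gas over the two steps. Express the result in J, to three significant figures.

Step 1 (isobaric): W = PΔV = (224 kPa)(84 − 33 L) = 11424 J.
After step 1: P = 224 kPa, V = 84 L, T = 692.4 K.
Step 2 (isothermal): W = P₁V₁ ln(V₂/V₁) = (18816) ln(41.4/84) = -13313 J.
W_total = 11424 − 13313 = -1889 J.

W_total ≈ -1890 J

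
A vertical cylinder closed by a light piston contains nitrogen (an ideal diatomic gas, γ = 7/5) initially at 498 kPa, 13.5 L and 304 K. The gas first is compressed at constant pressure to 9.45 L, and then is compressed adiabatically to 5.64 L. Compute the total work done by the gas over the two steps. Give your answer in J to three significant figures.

Step 1 (isobaric): W = PΔV = (498 kPa)(9.45 − 13.5 L) = -2017 J.
After step 1: P = 498 kPa, V = 9.45 L, T = 212.8 K.
Step 2 (adiabatic): W = (P₁V₁ − P₂V₂)/(γ−1) = (4706 − 5785)/0.4 = -2698 J.
W_total = -2017 − 2698 = -4715 J.

W_total ≈ -4710 J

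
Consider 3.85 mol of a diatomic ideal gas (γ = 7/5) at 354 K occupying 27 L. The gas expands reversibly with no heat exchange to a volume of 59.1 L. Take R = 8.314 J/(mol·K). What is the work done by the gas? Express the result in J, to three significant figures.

W ≈ 7620 J

Adiabatic: TV^(γ−1) = const with γ = 7/5.
T₂ = T₁ (V₁/V₂)^(γ−1) = 354 × (27/59.1)^0.4 = 354 × 0.731 = 258.8 K.
W_by = nCᵥ(T₁ − T₂) = (3.85)(20.79)(354 − 258.8) = 7621 J.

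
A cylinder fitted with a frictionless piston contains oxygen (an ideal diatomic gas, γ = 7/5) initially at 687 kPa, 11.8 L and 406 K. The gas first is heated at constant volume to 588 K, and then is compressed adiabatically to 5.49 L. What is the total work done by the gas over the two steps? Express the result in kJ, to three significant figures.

Step 1 (isochoric): W = 0 (constant volume).
After step 1: P = 995 kPa (V unchanged).
Step 2 (adiabatic): W = (P₁V₁ − P₂V₂)/(γ−1) = (11741 − 15945)/0.4 = -10510 J.
W_total = 0 − 10510 = -10510 J.

W_total ≈ -10.5 kJ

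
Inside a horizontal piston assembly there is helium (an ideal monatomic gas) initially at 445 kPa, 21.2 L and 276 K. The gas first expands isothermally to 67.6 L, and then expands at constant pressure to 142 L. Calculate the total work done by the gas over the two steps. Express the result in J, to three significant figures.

Step 1 (isothermal): W = P₁V₁ ln(V₂/V₁) = (9434) ln(67.6/21.2) = 10940 J.
After step 1: P = 139.6 kPa, V = 67.6 L, T = 276 K.
Step 2 (isobaric): W = PΔV = (139.6 kPa)(142 − 67.6 L) = 10383 J.
W_total = 10940 + 10383 = 21323 J.

W_total ≈ 21300 J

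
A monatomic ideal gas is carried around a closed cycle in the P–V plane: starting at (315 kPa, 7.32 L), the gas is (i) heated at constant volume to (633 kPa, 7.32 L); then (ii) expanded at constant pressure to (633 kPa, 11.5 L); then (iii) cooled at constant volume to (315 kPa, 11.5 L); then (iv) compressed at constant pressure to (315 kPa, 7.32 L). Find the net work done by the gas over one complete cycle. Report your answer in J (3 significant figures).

W_net ≈ 1330 J

Constant-volume legs do no work.
W(ii) = (633)(11.5 − 7.32) = 2646 J; W(iv) = (315)(7.32 − 11.5) = -1317 J.
W_net = 2646 − 1317 = 1329 J (the clockwise enclosed area).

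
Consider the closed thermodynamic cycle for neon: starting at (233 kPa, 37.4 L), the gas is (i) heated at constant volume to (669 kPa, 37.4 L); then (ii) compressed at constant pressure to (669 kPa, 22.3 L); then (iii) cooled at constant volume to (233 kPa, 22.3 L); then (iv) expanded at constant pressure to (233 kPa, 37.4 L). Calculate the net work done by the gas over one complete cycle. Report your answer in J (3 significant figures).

Constant-volume legs do no work.
W(ii) = (669)(22.3 − 37.4) = -10102 J; W(iv) = (233)(37.4 − 22.3) = 3518 J.
W_net = -10102 + 3518 = -6584 J (the counter-clockwise enclosed area).

W_net ≈ -6580 J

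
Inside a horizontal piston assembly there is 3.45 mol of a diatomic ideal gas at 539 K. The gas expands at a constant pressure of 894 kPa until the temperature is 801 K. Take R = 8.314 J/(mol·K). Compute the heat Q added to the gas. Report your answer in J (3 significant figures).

Isobaric: W = nRΔT = (3.45)(8.314)(262) = 7515 J.
ΔU = nCᵥΔT with Cᵥ = 5R/2: ΔU = (3.45)(20.79)(262) = 18788 J.
Q = ΔU + W = 18788 + 7515 = 26303 J.

Q ≈ 26300 J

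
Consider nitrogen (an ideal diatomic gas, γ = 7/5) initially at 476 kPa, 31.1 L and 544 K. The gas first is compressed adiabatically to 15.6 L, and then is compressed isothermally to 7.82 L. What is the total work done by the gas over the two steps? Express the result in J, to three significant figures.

Step 1 (adiabatic): W = (P₁V₁ − P₂V₂)/(γ−1) = (14804 − 19508)/0.4 = -11762 J.
After step 1: P = 1251 kPa, V = 15.6 L, T = 716.9 K.
Step 2 (isothermal): W = P₁V₁ ln(V₂/V₁) = (19508) ln(7.82/15.6) = -13472 J.
W_total = -11762 − 13472 = -25234 J.

W_total ≈ -25200 J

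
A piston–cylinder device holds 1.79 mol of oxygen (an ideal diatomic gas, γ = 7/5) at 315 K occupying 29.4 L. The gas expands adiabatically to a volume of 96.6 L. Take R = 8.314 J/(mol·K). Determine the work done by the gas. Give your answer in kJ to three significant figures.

W ≈ 4.44 kJ

Adiabatic: TV^(γ−1) = const with γ = 7/5.
T₂ = T₁ (V₁/V₂)^(γ−1) = 315 × (29.4/96.6)^0.4 = 315 × 0.6214 = 195.7 K.
W_by = nCᵥ(T₁ − T₂) = (1.79)(20.79)(315 − 195.7) = 4437 J.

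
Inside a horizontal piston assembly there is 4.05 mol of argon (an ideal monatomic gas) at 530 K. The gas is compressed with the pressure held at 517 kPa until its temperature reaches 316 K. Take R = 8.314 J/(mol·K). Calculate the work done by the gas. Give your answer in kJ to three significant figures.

W ≈ -7.21 kJ

Isobaric: W = P ΔV = nR ΔT.
W = (4.05)(8.314)(316 − 530) = -7206 J.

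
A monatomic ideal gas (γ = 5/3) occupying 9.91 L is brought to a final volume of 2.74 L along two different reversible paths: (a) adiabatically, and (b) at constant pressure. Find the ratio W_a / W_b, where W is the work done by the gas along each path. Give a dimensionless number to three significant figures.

W_a / W_b ≈ 2.81

Path (a) adiabatic: W = P₁V₁(1 − (V₁/V₂)^(γ−1))/(γ−1) → W_a/(P₁V₁) = -2.034.
Path (b) isobaric: W = P₁(V₂ − V₁) → W_b/(P₁V₁) = -0.7235.
W_a / W_b = -2.034 / -0.7235 = 2.812.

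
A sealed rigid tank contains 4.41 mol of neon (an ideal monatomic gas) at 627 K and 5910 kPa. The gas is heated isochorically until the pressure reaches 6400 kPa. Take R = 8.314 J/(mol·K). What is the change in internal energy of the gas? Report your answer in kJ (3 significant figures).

ΔU ≈ 2.86 kJ

Constant volume ⇒ W = 0, so Q = ΔU = nCᵥΔT with Cᵥ = 3R/2 = 12.47 J/(mol·K).
At constant V, T₂/T₁ = P₂/P₁ ⇒ ΔT = T₁(P₂/P₁ − 1) = 627·(6400/5910 − 1) = 51.98 K.
ΔU = (4.41)(12.47)(51.98) = 2859 J.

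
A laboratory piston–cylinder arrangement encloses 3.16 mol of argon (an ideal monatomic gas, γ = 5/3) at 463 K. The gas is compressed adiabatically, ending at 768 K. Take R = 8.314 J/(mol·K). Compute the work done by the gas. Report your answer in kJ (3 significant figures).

W ≈ -12.0 kJ

Adiabatic ⇒ Q = 0, so W_by = −ΔU = nCᵥ(T₁ − T₂).
Cᵥ = 3R/2 = 12.47 J/(mol·K).
W = (3.16)(12.47)(463 − 768) = -12020 J.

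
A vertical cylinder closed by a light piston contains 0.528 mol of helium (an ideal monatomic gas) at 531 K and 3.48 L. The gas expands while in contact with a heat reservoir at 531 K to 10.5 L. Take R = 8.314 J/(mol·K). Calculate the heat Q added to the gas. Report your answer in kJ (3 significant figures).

Isothermal ⇒ ΔU = 0, so Q = W = nRT ln(V₂/V₁).
Q = (0.528)(8.314)(531) ln(10.5/3.48) = 2331 × 1.104 = 2574 J.

Q ≈ 2.57 kJ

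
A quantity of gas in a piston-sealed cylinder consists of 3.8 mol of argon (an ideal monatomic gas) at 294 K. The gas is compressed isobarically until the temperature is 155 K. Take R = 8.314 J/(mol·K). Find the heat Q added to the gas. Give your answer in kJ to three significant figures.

Q ≈ -11.0 kJ

Isobaric: W = nRΔT = (3.8)(8.314)(-139) = -4391 J.
ΔU = nCᵥΔT with Cᵥ = 3R/2: ΔU = (3.8)(12.47)(-139) = -6587 J.
Q = ΔU + W = -6587 − 4391 = -10979 J.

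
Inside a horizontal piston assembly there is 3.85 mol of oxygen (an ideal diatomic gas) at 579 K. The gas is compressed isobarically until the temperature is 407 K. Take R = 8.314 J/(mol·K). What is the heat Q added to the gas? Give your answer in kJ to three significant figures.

Isobaric: W = nRΔT = (3.85)(8.314)(-172) = -5506 J.
ΔU = nCᵥΔT with Cᵥ = 5R/2: ΔU = (3.85)(20.79)(-172) = -13764 J.
Q = ΔU + W = -13764 − 5506 = -19269 J.

Q ≈ -19.3 kJ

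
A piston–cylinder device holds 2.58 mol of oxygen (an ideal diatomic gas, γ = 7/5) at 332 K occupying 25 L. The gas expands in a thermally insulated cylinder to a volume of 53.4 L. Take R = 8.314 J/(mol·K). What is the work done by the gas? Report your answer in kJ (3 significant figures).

W ≈ 4.66 kJ

Adiabatic: TV^(γ−1) = const with γ = 7/5.
T₂ = T₁ (V₁/V₂)^(γ−1) = 332 × (25/53.4)^0.4 = 332 × 0.7382 = 245.1 K.
W_by = nCᵥ(T₁ − T₂) = (2.58)(20.79)(332 − 245.1) = 4661 J.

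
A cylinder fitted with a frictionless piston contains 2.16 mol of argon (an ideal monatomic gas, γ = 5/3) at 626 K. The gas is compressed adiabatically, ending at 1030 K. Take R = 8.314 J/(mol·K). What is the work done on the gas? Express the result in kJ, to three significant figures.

W ≈ 10.9 kJ

Adiabatic ⇒ Q = 0, so W_by = −ΔU = nCᵥ(T₁ − T₂).
Cᵥ = 3R/2 = 12.47 J/(mol·K).
W = (2.16)(12.47)(626 − 1030) = -10883 J.
Work on gas = −W_by = 10883 J.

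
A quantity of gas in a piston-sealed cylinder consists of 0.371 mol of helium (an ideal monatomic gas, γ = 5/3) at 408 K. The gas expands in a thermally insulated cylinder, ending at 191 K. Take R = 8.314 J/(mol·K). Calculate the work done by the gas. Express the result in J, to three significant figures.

W ≈ 1000 J

Adiabatic ⇒ Q = 0, so W_by = −ΔU = nCᵥ(T₁ − T₂).
Cᵥ = 3R/2 = 12.47 J/(mol·K).
W = (0.371)(12.47)(408 − 191) = 1004 J.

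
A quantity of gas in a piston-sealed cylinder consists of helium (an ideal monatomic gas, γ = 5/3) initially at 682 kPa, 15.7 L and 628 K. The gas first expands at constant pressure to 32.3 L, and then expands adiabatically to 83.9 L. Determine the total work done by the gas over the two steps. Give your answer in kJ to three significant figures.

W_total ≈ 26.9 kJ

Step 1 (isobaric): W = PΔV = (682 kPa)(32.3 − 15.7 L) = 11321 J.
After step 1: P = 682 kPa, V = 32.3 L, T = 1292 K.
Step 2 (adiabatic): W = (P₁V₁ − P₂V₂)/(γ−1) = (22029 − 11658)/0.667 = 15556 J.
W_total = 11321 + 15556 = 26878 J.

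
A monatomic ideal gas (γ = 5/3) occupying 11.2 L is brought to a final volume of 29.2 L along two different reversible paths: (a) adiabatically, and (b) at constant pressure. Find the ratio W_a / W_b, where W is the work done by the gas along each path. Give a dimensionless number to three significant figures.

W_a / W_b ≈ 0.441

Path (a) adiabatic: W = P₁V₁(1 − (V₁/V₂)^(γ−1))/(γ−1) → W_a/(P₁V₁) = 0.7081.
Path (b) isobaric: W = P₁(V₂ − V₁) → W_b/(P₁V₁) = 1.607.
W_a / W_b = 0.7081 / 1.607 = 0.4406.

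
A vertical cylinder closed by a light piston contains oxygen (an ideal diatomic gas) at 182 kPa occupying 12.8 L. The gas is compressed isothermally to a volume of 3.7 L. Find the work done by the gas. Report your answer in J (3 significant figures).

Isothermal: W = nRT ln(V₂/V₁) = P₁V₁ ln(V₂/V₁).
P₁V₁ = (182 kPa)(12.8 L) = 2330 J.
W = 2330 × ln(3.7/12.8) = 2330 × -1.241
W_by_gas = -2891 J.

W ≈ -2890 J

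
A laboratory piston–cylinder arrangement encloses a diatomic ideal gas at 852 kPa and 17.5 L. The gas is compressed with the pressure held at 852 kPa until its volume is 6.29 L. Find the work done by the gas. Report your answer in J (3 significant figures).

Isobaric: W = P ΔV.
W = (852 kPa)(6.29 − 17.5 L) = (852)(-11.21) = -9551 J.

W ≈ -9550 J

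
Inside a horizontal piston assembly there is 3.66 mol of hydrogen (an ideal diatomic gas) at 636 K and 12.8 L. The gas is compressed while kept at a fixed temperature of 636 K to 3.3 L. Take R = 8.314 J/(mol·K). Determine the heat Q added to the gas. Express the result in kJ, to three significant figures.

Q ≈ -26.2 kJ

Isothermal ⇒ ΔU = 0, so Q = W = nRT ln(V₂/V₁).
Q = (3.66)(8.314)(636) ln(3.3/12.8) = 19353 × -1.356 = -26233 J.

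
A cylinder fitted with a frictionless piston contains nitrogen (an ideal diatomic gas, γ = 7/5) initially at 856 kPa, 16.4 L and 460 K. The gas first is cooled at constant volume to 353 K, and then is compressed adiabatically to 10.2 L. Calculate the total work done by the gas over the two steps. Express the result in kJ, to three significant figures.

Step 1 (isochoric): W = 0 (constant volume).
After step 1: P = 656.9 kPa (V unchanged).
Step 2 (adiabatic): W = (P₁V₁ − P₂V₂)/(γ−1) = (10773 − 13027)/0.4 = -5634 J.
W_total = 0 − 5634 = -5634 J.

W_total ≈ -5.63 kJ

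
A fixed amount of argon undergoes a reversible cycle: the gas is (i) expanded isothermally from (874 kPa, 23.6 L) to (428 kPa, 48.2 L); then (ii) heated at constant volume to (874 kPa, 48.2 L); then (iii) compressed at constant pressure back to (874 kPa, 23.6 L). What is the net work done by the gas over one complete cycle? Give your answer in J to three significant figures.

W_net ≈ -6770 J

Leg (i): W = PᵢVᵢ ln(V_f/Vᵢ) = (20626) ln(48.2/23.6) = 14730 J.
Leg (ii): W = 0.
Leg (iii): W = PΔV = (874)(23.6 − 48.2) = -21500 J.
W_net = 14730 − 21500 = -6771 J.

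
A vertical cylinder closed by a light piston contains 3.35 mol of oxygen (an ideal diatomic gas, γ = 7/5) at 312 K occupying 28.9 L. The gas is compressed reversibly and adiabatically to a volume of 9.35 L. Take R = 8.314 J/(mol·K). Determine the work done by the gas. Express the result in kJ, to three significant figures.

Adiabatic: TV^(γ−1) = const with γ = 7/5.
T₂ = T₁ (V₁/V₂)^(γ−1) = 312 × (28.9/9.35)^0.4 = 312 × 1.57 = 490 K.
W_by = nCᵥ(T₁ − T₂) = (3.35)(20.79)(312 − 490) = -12394 J.

W ≈ -12.4 kJ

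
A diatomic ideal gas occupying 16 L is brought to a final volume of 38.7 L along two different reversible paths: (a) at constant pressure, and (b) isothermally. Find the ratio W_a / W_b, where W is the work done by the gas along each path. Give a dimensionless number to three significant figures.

W_a / W_b ≈ 1.61

Path (a) isobaric: W = P₁(V₂ − V₁) → W_a/(P₁V₁) = 1.419.
Path (b) isothermal: W = P₁V₁ ln(V₂/V₁) → W_b/(P₁V₁) = 0.8833.
W_a / W_b = 1.419 / 0.8833 = 1.606.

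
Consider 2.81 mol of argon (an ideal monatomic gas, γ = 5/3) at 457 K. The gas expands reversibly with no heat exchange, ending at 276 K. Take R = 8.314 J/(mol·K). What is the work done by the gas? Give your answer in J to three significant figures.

Adiabatic ⇒ Q = 0, so W_by = −ΔU = nCᵥ(T₁ − T₂).
Cᵥ = 3R/2 = 12.47 J/(mol·K).
W = (2.81)(12.47)(457 − 276) = 6343 J.

W ≈ 6340 J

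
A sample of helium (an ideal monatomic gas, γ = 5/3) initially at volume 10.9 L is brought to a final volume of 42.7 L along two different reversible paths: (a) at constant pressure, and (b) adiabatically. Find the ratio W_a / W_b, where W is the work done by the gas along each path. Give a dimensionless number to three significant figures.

Path (a) isobaric: W = P₁(V₂ − V₁) → W_a/(P₁V₁) = 2.917.
Path (b) adiabatic: W = P₁V₁(1 − (V₁/V₂)^(γ−1))/(γ−1) → W_b/(P₁V₁) = 0.8964.
W_a / W_b = 2.917 / 0.8964 = 3.255.

W_a / W_b ≈ 3.25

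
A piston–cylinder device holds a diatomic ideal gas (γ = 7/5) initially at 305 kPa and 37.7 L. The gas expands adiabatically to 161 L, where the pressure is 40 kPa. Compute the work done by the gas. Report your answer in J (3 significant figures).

W ≈ 12600 J

Adiabatic: W = (P₁V₁ − P₂V₂)/(γ − 1) with γ = 7/5.
P₁V₁ = 11498 J, P₂V₂ = 6440 J.
W = (11498 − 6440) / 0.4 = 12646 J.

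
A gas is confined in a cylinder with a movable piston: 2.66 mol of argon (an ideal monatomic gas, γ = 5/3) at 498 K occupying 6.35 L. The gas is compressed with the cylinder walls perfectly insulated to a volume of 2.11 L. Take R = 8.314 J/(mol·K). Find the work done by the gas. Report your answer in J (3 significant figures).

Adiabatic: TV^(γ−1) = const with γ = 5/3.
T₂ = T₁ (V₁/V₂)^(γ−1) = 498 × (6.35/2.11)^0.667 = 498 × 2.084 = 1038 K.
W_by = nCᵥ(T₁ − T₂) = (2.66)(12.47)(498 − 1038) = -17915 J.

W ≈ -17900 J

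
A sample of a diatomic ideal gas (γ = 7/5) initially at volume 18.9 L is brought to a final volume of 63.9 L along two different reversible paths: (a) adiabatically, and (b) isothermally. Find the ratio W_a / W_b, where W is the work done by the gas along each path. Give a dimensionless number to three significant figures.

W_a / W_b ≈ 0.792

Path (a) adiabatic: W = P₁V₁(1 − (V₁/V₂)^(γ−1))/(γ−1) → W_a/(P₁V₁) = 0.9642.
Path (b) isothermal: W = P₁V₁ ln(V₂/V₁) → W_b/(P₁V₁) = 1.218.
W_a / W_b = 0.9642 / 1.218 = 0.7916.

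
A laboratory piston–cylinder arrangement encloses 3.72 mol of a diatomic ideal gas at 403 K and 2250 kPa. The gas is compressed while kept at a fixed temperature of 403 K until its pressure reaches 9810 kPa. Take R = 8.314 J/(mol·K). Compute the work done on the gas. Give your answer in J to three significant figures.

Isothermal process: W = nRT ln(V₂/V₁) = nRT ln(P₁/P₂).
W = (3.72)(8.314)(403) × ln(2250/9810)
  = 12464 × ln(0.2294) = 12464 × -1.472
W_by_gas = -18353 J; work on gas = −W_by = 18353 J.

W ≈ 18400 J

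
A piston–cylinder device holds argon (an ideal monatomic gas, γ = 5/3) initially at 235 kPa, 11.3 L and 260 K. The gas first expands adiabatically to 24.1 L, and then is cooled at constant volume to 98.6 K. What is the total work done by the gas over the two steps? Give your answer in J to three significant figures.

Step 1 (adiabatic): W = (P₁V₁ − P₂V₂)/(γ−1) = (2656 − 1603)/0.667 = 1579 J.
Step 2 (isochoric): W = 0 (constant volume).
W_total = 1579 + 0 = 1579 J.

W_total ≈ 1580 J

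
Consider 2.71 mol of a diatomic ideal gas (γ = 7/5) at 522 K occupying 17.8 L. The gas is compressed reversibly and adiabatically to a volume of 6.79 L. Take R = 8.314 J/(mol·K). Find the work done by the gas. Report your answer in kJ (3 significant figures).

Adiabatic: TV^(γ−1) = const with γ = 7/5.
T₂ = T₁ (V₁/V₂)^(γ−1) = 522 × (17.8/6.79)^0.4 = 522 × 1.47 = 767.5 K.
W_by = nCᵥ(T₁ − T₂) = (2.71)(20.79)(522 − 767.5) = -13830 J.

W ≈ -13.8 kJ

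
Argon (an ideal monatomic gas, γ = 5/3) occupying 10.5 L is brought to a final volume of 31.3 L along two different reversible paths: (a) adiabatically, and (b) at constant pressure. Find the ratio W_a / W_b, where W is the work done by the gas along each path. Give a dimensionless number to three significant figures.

W_a / W_b ≈ 0.392

Path (a) adiabatic: W = P₁V₁(1 − (V₁/V₂)^(γ−1))/(γ−1) → W_a/(P₁V₁) = 0.7758.
Path (b) isobaric: W = P₁(V₂ − V₁) → W_b/(P₁V₁) = 1.981.
W_a / W_b = 0.7758 / 1.981 = 0.3916.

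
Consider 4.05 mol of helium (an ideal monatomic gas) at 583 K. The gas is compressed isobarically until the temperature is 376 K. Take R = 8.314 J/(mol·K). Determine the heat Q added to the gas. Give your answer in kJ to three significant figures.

Isobaric: W = nRΔT = (4.05)(8.314)(-207) = -6970 J.
ΔU = nCᵥΔT with Cᵥ = 3R/2: ΔU = (4.05)(12.47)(-207) = -10455 J.
Q = ΔU + W = -10455 − 6970 = -17425 J.

Q ≈ -17.4 kJ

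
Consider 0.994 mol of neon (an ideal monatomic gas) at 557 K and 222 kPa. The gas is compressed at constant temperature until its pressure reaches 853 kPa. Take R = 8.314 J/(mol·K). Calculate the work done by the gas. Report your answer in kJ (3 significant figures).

Isothermal process: W = nRT ln(V₂/V₁) = nRT ln(P₁/P₂).
W = (0.994)(8.314)(557) × ln(222/853)
  = 4603 × ln(0.2603) = 4603 × -1.346
W_by_gas = -6196 J.

W ≈ -6.20 kJ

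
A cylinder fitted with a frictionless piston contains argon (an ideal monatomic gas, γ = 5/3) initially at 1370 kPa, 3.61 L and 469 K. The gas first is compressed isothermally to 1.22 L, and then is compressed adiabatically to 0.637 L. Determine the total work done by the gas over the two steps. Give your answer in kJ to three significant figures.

Step 1 (isothermal): W = P₁V₁ ln(V₂/V₁) = (4946) ln(1.22/3.61) = -5365 J.
After step 1: P = 4054 kPa, V = 1.22 L, T = 469 K.
Step 2 (adiabatic): W = (P₁V₁ − P₂V₂)/(γ−1) = (4946 − 7627)/0.667 = -4023 J.
W_total = -5365 − 4023 = -9388 J.

W_total ≈ -9.39 kJ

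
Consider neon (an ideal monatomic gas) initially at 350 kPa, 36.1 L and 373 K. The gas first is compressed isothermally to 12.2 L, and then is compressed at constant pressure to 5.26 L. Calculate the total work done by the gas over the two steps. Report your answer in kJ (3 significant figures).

W_total ≈ -20.9 kJ

Step 1 (isothermal): W = P₁V₁ ln(V₂/V₁) = (12635) ln(12.2/36.1) = -13707 J.
After step 1: P = 1036 kPa, V = 12.2 L, T = 373 K.
Step 2 (isobaric): W = PΔV = (1036 kPa)(5.26 − 12.2 L) = -7187 J.
W_total = -13707 − 7187 = -20895 J.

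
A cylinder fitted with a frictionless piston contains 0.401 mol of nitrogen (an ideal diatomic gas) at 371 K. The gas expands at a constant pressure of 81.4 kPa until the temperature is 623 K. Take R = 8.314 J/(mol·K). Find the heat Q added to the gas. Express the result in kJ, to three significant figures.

Isobaric: W = nRΔT = (0.401)(8.314)(252) = 840.1 J.
ΔU = nCᵥΔT with Cᵥ = 5R/2: ΔU = (0.401)(20.79)(252) = 2100 J.
Q = ΔU + W = 2100 + 840.1 = 2941 J.

Q ≈ 2.94 kJ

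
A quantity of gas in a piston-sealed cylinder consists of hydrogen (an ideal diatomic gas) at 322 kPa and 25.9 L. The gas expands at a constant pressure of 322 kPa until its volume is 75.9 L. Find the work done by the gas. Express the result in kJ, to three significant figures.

W ≈ 16.1 kJ

Isobaric: W = P ΔV.
W = (322 kPa)(75.9 − 25.9 L) = (322)(50) = 16100 J.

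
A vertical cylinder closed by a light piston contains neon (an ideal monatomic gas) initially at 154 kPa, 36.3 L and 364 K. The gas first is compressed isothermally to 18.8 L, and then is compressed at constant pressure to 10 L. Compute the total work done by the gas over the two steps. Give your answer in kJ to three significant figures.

Step 1 (isothermal): W = P₁V₁ ln(V₂/V₁) = (5590) ln(18.8/36.3) = -3678 J.
After step 1: P = 297.4 kPa, V = 18.8 L, T = 364 K.
Step 2 (isobaric): W = PΔV = (297.4 kPa)(10 − 18.8 L) = -2617 J.
W_total = -3678 − 2617 = -6295 J.

W_total ≈ -6.29 kJ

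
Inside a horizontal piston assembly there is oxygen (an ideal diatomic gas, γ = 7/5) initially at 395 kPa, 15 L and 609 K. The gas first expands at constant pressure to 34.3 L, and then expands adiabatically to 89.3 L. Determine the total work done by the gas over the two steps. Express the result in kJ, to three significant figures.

W_total ≈ 18.4 kJ

Step 1 (isobaric): W = PΔV = (395 kPa)(34.3 − 15 L) = 7623 J.
After step 1: P = 395 kPa, V = 34.3 L, T = 1393 K.
Step 2 (adiabatic): W = (P₁V₁ − P₂V₂)/(γ−1) = (13548 − 9240)/0.4 = 10771 J.
W_total = 7623 + 10771 = 18395 J.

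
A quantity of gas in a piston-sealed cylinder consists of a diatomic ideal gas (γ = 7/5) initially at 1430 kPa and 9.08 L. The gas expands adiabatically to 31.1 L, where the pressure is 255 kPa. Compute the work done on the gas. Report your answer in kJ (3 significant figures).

Adiabatic: W = (P₁V₁ − P₂V₂)/(γ − 1) with γ = 7/5.
P₁V₁ = 12984 J, P₂V₂ = 7930 J.
W = (12984 − 7930) / 0.4 = 12635 J.
Work on gas = −W_by = -12635 J.

W ≈ -12.6 kJ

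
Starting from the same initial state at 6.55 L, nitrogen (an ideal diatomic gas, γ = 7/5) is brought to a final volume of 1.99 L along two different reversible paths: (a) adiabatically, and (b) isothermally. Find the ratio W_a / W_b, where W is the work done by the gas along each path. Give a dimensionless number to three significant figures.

W_a / W_b ≈ 1.28

Path (a) adiabatic: W = P₁V₁(1 − (V₁/V₂)^(γ−1))/(γ−1) → W_a/(P₁V₁) = -1.526.
Path (b) isothermal: W = P₁V₁ ln(V₂/V₁) → W_b/(P₁V₁) = -1.191.
W_a / W_b = -1.526 / -1.191 = 1.281.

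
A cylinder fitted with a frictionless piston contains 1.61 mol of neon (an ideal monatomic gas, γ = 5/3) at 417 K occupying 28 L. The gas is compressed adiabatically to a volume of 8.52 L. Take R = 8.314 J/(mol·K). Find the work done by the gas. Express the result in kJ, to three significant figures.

W ≈ -10.1 kJ

Adiabatic: TV^(γ−1) = const with γ = 5/3.
T₂ = T₁ (V₁/V₂)^(γ−1) = 417 × (28/8.52)^0.667 = 417 × 2.21 = 921.8 K.
W_by = nCᵥ(T₁ − T₂) = (1.61)(12.47)(417 − 921.8) = -10135 J.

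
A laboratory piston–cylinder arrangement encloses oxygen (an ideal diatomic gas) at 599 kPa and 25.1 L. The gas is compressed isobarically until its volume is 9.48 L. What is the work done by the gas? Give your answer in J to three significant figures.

W ≈ -9360 J

Isobaric: W = P ΔV.
W = (599 kPa)(9.48 − 25.1 L) = (599)(-15.62) = -9356 J.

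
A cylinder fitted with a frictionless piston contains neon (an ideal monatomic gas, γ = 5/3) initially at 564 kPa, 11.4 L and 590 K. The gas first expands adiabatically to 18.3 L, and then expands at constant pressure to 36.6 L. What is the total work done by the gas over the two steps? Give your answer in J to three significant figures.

W_total ≈ 7300 J

Step 1 (adiabatic): W = (P₁V₁ − P₂V₂)/(γ−1) = (6430 − 4690)/0.667 = 2610 J.
After step 1: P = 256.3 kPa, V = 18.3 L, T = 430.3 K.
Step 2 (isobaric): W = PΔV = (256.3 kPa)(36.6 − 18.3 L) = 4690 J.
W_total = 2610 + 4690 = 7300 J.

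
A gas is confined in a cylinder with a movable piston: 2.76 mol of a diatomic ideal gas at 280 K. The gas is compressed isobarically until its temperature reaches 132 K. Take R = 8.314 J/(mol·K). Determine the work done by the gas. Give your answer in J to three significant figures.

W ≈ -3400 J

Isobaric: W = P ΔV = nR ΔT.
W = (2.76)(8.314)(132 − 280) = -3396 J.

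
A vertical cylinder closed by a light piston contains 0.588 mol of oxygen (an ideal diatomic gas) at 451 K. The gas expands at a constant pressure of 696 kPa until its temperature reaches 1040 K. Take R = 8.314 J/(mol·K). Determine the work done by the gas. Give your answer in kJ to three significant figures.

Isobaric: W = P ΔV = nR ΔT.
W = (0.588)(8.314)(1040 − 451) = 2879 J.

W ≈ 2.88 kJ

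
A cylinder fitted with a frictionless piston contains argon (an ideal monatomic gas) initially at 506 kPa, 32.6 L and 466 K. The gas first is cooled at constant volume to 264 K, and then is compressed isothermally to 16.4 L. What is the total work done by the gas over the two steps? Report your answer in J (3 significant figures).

Step 1 (isochoric): W = 0 (constant volume).
After step 1: P = 286.7 kPa (V unchanged).
Step 2 (isothermal): W = P₁V₁ ln(V₂/V₁) = (9345) ln(16.4/32.6) = -6420 J.
W_total = 0 − 6420 = -6420 J.

W_total ≈ -6420 J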